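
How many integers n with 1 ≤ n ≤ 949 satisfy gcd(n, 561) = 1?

542

Prime factors of 561: 3, 11, 17. Count integers ≤ 949 divisible by none of them.
By inclusion–exclusion: 949 − ⌊949/3⌋ − ⌊949/11⌋ − ⌊949/17⌋ + ⌊949/33⌋ + ⌊949/51⌋ + ⌊949/187⌋ − ⌊949/561⌋ = 542.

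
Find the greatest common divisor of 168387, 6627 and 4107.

gcd(168387, 6627): 168387 = 25·6627 + 2712; 6627 = 2·2712 + 1203; 2712 = 2·1203 + 306; 1203 = 3·306 + 285; 306 = 1·285 + 21; 285 = 13·21 + 12; 21 = 1·12 + 9; 12 = 1·9 + 3; 9 = 3·3 + 0 → 3
gcd(3, 4107): 4107 = 1369·3 + 0 → 3

3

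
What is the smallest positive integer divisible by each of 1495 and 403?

gcd first: 1495 = 3·403 + 286; 403 = 1·286 + 117; 286 = 2·117 + 52; 117 = 2·52 + 13; 52 = 4·13 + 0 → gcd = 13
lcm = 1495·403/gcd = 602485/13 = 46345

46345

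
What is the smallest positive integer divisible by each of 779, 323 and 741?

516477

779 = 19 · 41; 323 = 17 · 19; 741 = 3 · 13 · 19
lcm takes max exponent of each prime: 3 · 13 · 17 · 19 · 41 = 516477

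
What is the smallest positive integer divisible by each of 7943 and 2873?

135031

gcd first: 7943 = 2·2873 + 2197; 2873 = 1·2197 + 676; 2197 = 3·676 + 169; 676 = 4·169 + 0 → gcd = 169
lcm = 7943·2873/gcd = 22820239/169 = 135031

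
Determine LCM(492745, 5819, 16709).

12772443145

492745 = 5 · 11 · 17² · 31; 5819 = 11 · 23²; 16709 = 7² · 11 · 31
lcm takes max exponent of each prime: 5 · 7² · 11 · 17² · 23² · 31 = 12772443145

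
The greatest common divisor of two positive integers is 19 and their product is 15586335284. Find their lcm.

Since gcd(a,b)·lcm(a,b) = ab, lcm = 15586335284/19 = 820333436.

820333436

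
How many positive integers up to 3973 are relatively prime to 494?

1737

494 = 2·13·19. Inclusion–exclusion on these primes:
3973 − ⌊3973/2⌋ − ⌊3973/13⌋ − ⌊3973/19⌋ + ⌊3973/26⌋ + ⌊3973/38⌋ + ⌊3973/247⌋ − ⌊3973/494⌋ = 1737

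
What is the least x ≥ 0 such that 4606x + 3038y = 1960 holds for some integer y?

Euclid: 4606 = 1·3038 + 1568; 3038 = 1·1568 + 1470; 1568 = 1·1470 + 98; 1470 = 15·98 + 0 → gcd = 98; 1960 = 98·20.
Back-substitution yields 4606·(2) + 3038·(-3) = 98, so one solution is x = 2·20 = 40, y = -3·20 = -60.
Solutions in x differ by 3038/98 = 31; the one in [0, 31) is 40 mod 31 = 9.

9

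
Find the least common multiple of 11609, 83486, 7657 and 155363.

11609 = 13 · 19 · 47; 83486 = 2 · 13³ · 19; 7657 = 13 · 19 · 31; 155363 = 13 · 17 · 19 · 37
lcm takes max exponent of each prime: 2 · 13³ · 17 · 19 · 31 · 37 · 47 = 76510995158

76510995158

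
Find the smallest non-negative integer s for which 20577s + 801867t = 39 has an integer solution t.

gcd(20577, 801867) = 3 (Euclid: 801867 = 38·20577 + 19941; 20577 = 1·19941 + 636; 19941 = 31·636 + 225; 636 = 2·225 + 186; 225 = 1·186 + 39; 186 = 4·39 + 30; 39 = 1·30 + 9; 30 = 3·9 + 3; 9 = 3·3 + 0), and 3 | 39.
Extended Euclid: 20577·(81952) + 801867·(-2103) = 3. Scale by 13: s₀ = 1065376.
General solution s = s₀ + 267289k; reducing mod 267289 gives s = 263509 (and t = -6762).

263509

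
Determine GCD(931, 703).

Euclid: 931 = 1·703 + 228; 703 = 3·228 + 19; 228 = 12·19 + 0. Last nonzero remainder: 19.

19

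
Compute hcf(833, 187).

833 = 7² · 17
187 = 11 · 17
Common: 17 = 17

17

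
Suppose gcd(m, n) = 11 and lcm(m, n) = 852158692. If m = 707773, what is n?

13244

m·n = gcd·lcm = 11·852158692 = 9373745612, so n = 9373745612/707773 = 13244.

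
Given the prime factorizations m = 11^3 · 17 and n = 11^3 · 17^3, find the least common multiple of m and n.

6539203

max exponent per prime: 11^3 · 17^3 = 6539203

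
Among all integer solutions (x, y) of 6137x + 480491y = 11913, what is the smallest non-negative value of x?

550

gcd(6137, 480491) = 361 (Euclid: 480491 = 78·6137 + 1805; 6137 = 3·1805 + 722; 1805 = 2·722 + 361; 722 = 2·361 + 0), and 361 | 11913.
Extended Euclid: 6137·(-548) + 480491·(7) = 361. Scale by 33: x₀ = -18084.
General solution x = x₀ + 1331t; reducing mod 1331 gives x = 550 (and y = -7).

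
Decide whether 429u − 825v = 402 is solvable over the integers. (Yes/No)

gcd(429, 825): 825 = 1·429 + 396; 429 = 1·396 + 33; 396 = 12·33 + 0 → 33
33 does not divide 402, so a solution does not exist.

No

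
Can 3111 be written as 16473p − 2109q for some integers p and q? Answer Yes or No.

By Bézout, 16473p − 2109q = 3111 has integer solutions iff gcd(16473, 2109) | 3111.
Euclid: 16473 = 7·2109 + 1710; 2109 = 1·1710 + 399; 1710 = 4·399 + 114; 399 = 3·114 + 57; 114 = 2·57 + 0. gcd = 57; 3111 mod 57 = 33. No.

No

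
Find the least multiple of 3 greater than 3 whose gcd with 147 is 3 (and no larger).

147 = 3·49. Any x with gcd(x, 147) = 3 is a multiple of 3, say 3s, with s coprime to 49.
Need s > 3/3, so s ≥ 2. First s ≥ 2 with gcd(s, 49) = 1 is s = 2. Thus x = 3·2 = 6.

6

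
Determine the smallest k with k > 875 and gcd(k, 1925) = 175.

gcd(k, 1925) = 175 forces 175 | k; write k = 175s. Then gcd(175s, 175·11) = 175·gcd(s, 11), so need gcd(s, 11) = 1.
175s > 875 gives s ≥ 6. The least s ≥ 6 coprime to 11 is 6, so k = 175·6 = 1050.

1050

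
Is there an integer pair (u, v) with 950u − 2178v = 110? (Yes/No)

Yes

gcd(950, 2178): 2178 = 2·950 + 278; 950 = 3·278 + 116; 278 = 2·116 + 46; 116 = 2·46 + 24; 46 = 1·24 + 22; 24 = 1·22 + 2; 22 = 11·2 + 0 → 2
2 divides 110, so a solution exists.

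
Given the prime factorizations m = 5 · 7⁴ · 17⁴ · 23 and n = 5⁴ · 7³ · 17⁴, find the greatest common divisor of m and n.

143238515

min exponent per shared prime: 5 · 7³ · 17⁴ = 143238515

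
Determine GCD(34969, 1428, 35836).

17

34969 = 11² · 17²; 1428 = 2² · 3 · 7 · 17; 35836 = 2² · 17² · 31
gcd takes min exponent of each prime: 17 = 17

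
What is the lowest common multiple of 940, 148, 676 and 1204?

940 = 2² · 5 · 47; 148 = 2² · 37; 676 = 2² · 13²; 1204 = 2² · 7 · 43
lcm takes max exponent of each prime: 2² · 5 · 7 · 13² · 37 · 43 · 47 = 1769223820

1769223820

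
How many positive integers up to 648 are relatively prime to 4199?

Prime factors of 4199: 13, 17, 19. Count integers ≤ 648 divisible by none of them.
By inclusion–exclusion: 648 − ⌊648/13⌋ − ⌊648/17⌋ − ⌊648/19⌋ + ⌊648/221⌋ + ⌊648/247⌋ + ⌊648/323⌋ − ⌊648/4199⌋ = 533.

533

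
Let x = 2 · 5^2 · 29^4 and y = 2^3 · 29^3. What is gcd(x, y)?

min exponent per shared prime: 2 · 29^3 = 48778

48778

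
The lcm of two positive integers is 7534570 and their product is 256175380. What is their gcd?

gcd·lcm = product, so gcd = 256175380/7534570 = 34.

34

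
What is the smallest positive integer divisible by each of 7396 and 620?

1146380

7396 = 2² · 43²; 620 = 2² · 5 · 31
max exponents: 2² · 5 · 31 · 43² = 1146380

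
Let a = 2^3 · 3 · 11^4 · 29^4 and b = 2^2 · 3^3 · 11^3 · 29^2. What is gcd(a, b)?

13432452

min exponent per shared prime: 2^2 · 3 · 11^3 · 29^2 = 13432452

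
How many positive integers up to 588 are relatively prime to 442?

255

442 = 2·13·17. Inclusion–exclusion on these primes:
588 − ⌊588/2⌋ − ⌊588/13⌋ − ⌊588/17⌋ + ⌊588/26⌋ + ⌊588/34⌋ + ⌊588/221⌋ − ⌊588/442⌋ = 255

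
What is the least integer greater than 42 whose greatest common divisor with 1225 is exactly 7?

56

Multiples of 7 above 42: 7·7, 7·8, … . Need the cofactor coprime to 1225/7 = 175.
Checking s = 7, 8, … the first with gcd(s, 175) = 1 is s = 8, giving 56.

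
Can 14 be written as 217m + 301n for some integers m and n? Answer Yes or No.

gcd(217, 301): 301 = 1·217 + 84; 217 = 2·84 + 49; 84 = 1·49 + 35; 49 = 1·35 + 14; 35 = 2·14 + 7; 14 = 2·7 + 0 → 7
7 divides 14, so a solution exists.

Yes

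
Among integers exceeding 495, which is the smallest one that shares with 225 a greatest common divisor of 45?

Multiples of 45 above 495: 45·12, 45·13, … . Need the cofactor coprime to 225/45 = 5.
Checking s = 12, 13, … the first with gcd(s, 5) = 1 is s = 12, giving 540.

540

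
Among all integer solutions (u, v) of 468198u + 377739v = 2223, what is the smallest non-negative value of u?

Reduce mod 377739: 468198u ≡ 2223 (mod 377739). With g = gcd(468198, 377739) = 171 dividing 2223, divide through: 2738u ≡ 13 (mod 2209).
Since gcd(2738, 2209) = 1, u ≡ 13·(2738)⁻¹ ≡ 522 (mod 2209). Smallest non-negative: 522.

522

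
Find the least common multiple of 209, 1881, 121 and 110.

206910

209 = 11 · 19; 1881 = 3² · 11 · 19; 121 = 11²; 110 = 2 · 5 · 11
lcm takes max exponent of each prime: 2 · 3² · 5 · 11² · 19 = 206910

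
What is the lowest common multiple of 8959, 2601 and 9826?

lcm(8959, 2601) = 8959·2601/gcd = 23302359/289 = 80631
lcm(80631, 9826) = 80631·9826/gcd = 792280206/289 = 2741454

2741454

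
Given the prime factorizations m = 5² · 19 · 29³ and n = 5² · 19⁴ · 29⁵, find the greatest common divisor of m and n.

min exponent per shared prime: 5² · 19 · 29³ = 11584775

11584775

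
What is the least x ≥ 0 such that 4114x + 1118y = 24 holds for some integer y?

459

Euclid: 4114 = 3·1118 + 760; 1118 = 1·760 + 358; 760 = 2·358 + 44; 358 = 8·44 + 6; 44 = 7·6 + 2; 6 = 3·2 + 0 → gcd = 2; 24 = 2·12.
Back-substitution yields 4114·(178) + 1118·(-655) = 2, so one solution is x = 178·12 = 2136, y = -655·12 = -7860.
Solutions in x differ by 1118/2 = 559; the one in [0, 559) is 2136 mod 559 = 459.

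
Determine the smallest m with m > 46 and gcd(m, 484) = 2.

50

Multiples of 2 above 46: 2·24, 2·25, … . Need the cofactor coprime to 484/2 = 242.
Checking s = 24, 25, … the first with gcd(s, 242) = 1 is s = 25, giving 50.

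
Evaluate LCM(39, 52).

gcd first: 52 = 1·39 + 13; 39 = 3·13 + 0 → gcd = 13
lcm = 39·52/gcd = 2028/13 = 156

156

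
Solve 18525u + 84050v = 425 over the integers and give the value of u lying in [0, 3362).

gcd(18525, 84050) = 25 (Euclid: 84050 = 4·18525 + 9950; 18525 = 1·9950 + 8575; 9950 = 1·8575 + 1375; 8575 = 6·1375 + 325; 1375 = 4·325 + 75; 325 = 4·75 + 25; 75 = 3·25 + 0), and 25 | 425.
Extended Euclid: 18525·(1039) + 84050·(-229) = 25. Scale by 17: u₀ = 17663.
General solution u = u₀ + 3362t; reducing mod 3362 gives u = 853 (and v = -188).

853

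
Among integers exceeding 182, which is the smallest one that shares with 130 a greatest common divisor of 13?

221

Multiples of 13 above 182: 13·15, 13·16, … . Need the cofactor coprime to 130/13 = 10.
Checking s = 15, 16, … the first with gcd(s, 10) = 1 is s = 17, giving 221.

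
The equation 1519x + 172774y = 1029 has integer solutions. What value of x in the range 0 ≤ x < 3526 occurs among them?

Euclid: 172774 = 113·1519 + 1127; 1519 = 1·1127 + 392; 1127 = 2·392 + 343; 392 = 1·343 + 49; 343 = 7·49 + 0 → gcd = 49; 1029 = 49·21.
Back-substitution yields 1519·(455) + 172774·(-4) = 49, so one solution is x = 455·21 = 9555, y = -4·21 = -84.
Solutions in x differ by 172774/49 = 3526; the one in [0, 3526) is 9555 mod 3526 = 2503.

2503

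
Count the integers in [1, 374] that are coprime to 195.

185

195 = 3·5·13. Inclusion–exclusion on these primes:
374 − ⌊374/3⌋ − ⌊374/5⌋ − ⌊374/13⌋ + ⌊374/15⌋ + ⌊374/39⌋ + ⌊374/65⌋ − ⌊374/195⌋ = 185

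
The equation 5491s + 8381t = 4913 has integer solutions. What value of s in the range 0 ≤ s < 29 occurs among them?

Euclid: 8381 = 1·5491 + 2890; 5491 = 1·2890 + 2601; 2890 = 1·2601 + 289; 2601 = 9·289 + 0 → gcd = 289; 4913 = 289·17.
Back-substitution yields 5491·(-3) + 8381·(2) = 289, so one solution is s = -3·17 = -51, t = 2·17 = 34.
Solutions in s differ by 8381/289 = 29; the one in [0, 29) is -51 mod 29 = 7.

7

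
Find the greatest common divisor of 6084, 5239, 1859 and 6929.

gcd(6084, 5239): 6084 = 1·5239 + 845; 5239 = 6·845 + 169; 845 = 5·169 + 0 → 169
gcd(169, 1859): 1859 = 11·169 + 0 → 169
gcd(169, 6929): 6929 = 41·169 + 0 → 169

169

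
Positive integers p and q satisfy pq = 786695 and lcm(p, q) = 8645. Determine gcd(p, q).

From gcd × lcm = pq: gcd = 786695 / 8645 = 91.

91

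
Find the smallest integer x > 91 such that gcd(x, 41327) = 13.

104

41327 = 13·3179. Any x with gcd(x, 41327) = 13 is a multiple of 13, say 13s, with s coprime to 3179.
Need s > 91/13, so s ≥ 8. First s ≥ 8 with gcd(s, 3179) = 1 is s = 8. Thus x = 13·8 = 104.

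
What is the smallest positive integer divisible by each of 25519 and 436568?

25519 = 13² · 151; 436568 = 2³ · 11³ · 41
max exponents: 2³ · 11³ · 13² · 41 · 151 = 11140778792

11140778792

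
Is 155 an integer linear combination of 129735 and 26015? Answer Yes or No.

gcd(129735, 26015): 129735 = 4·26015 + 25675; 26015 = 1·25675 + 340; 25675 = 75·340 + 175; 340 = 1·175 + 165; 175 = 1·165 + 10; 165 = 16·10 + 5; 10 = 2·5 + 0 → 5
5 divides 155, so a solution exists.

Yes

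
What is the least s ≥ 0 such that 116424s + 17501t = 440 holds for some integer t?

279

Euclid: 116424 = 6·17501 + 11418; 17501 = 1·11418 + 6083; 11418 = 1·6083 + 5335; 6083 = 1·5335 + 748; 5335 = 7·748 + 99; 748 = 7·99 + 55; 99 = 1·55 + 44; 55 = 1·44 + 11; 44 = 4·11 + 0 → gcd = 11; 440 = 11·40.
Back-substitution yields 116424·(-351) + 17501·(2335) = 11, so one solution is s = -351·40 = -14040, t = 2335·40 = 93400.
Solutions in s differ by 17501/11 = 1591; the one in [0, 1591) is -14040 mod 1591 = 279.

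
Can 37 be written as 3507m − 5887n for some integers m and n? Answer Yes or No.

gcd(3507, 5887): 5887 = 1·3507 + 2380; 3507 = 1·2380 + 1127; 2380 = 2·1127 + 126; 1127 = 8·126 + 119; 126 = 1·119 + 7; 119 = 17·7 + 0 → 7
7 does not divide 37, so a solution does not exist.

No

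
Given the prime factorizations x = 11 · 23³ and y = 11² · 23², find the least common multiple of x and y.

max exponent per prime: 11² · 23³ = 1472207

1472207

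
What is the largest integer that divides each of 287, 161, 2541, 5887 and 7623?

7

287 = 7 · 41; 161 = 7 · 23; 2541 = 3 · 7 · 11²; 5887 = 7 · 29²; 7623 = 3² · 7 · 11²
gcd takes min exponent of each prime: 7 = 7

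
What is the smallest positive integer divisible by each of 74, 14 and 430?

74 = 2 · 37; 14 = 2 · 7; 430 = 2 · 5 · 43
lcm takes max exponent of each prime: 2 · 5 · 7 · 37 · 43 = 111370

111370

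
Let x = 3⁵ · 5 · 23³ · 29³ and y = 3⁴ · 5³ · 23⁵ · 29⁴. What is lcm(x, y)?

138276207069008625

max exponent per prime: 3⁵ · 5³ · 23⁵ · 29⁴ = 138276207069008625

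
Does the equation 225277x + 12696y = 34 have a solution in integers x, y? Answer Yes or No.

gcd(225277, 12696): 225277 = 17·12696 + 9445; 12696 = 1·9445 + 3251; 9445 = 2·3251 + 2943; 3251 = 1·2943 + 308; 2943 = 9·308 + 171; 308 = 1·171 + 137; 171 = 1·137 + 34; 137 = 4·34 + 1; 34 = 34·1 + 0 → 1
1 divides 34, so a solution exists.

Yes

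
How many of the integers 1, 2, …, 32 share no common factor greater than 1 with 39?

Prime factors of 39: 3, 13. Count integers ≤ 32 divisible by none of them.
By inclusion–exclusion: 32 − ⌊32/3⌋ − ⌊32/13⌋ + ⌊32/39⌋ = 20.

20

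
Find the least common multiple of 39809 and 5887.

39809 = 7 · 11² · 47; 5887 = 7 · 29²
max exponents: 7 · 11² · 29² · 47 = 33479369

33479369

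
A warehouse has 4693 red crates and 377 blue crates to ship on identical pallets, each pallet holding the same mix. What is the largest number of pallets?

4693 = 13 · 19²
377 = 13 · 29
Common: 13 = 13

13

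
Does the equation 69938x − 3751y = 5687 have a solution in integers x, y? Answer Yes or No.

By Bézout, 69938x − 3751y = 5687 has integer solutions iff gcd(69938, 3751) | 5687.
Euclid: 69938 = 18·3751 + 2420; 3751 = 1·2420 + 1331; 2420 = 1·1331 + 1089; 1331 = 1·1089 + 242; 1089 = 4·242 + 121; 242 = 2·121 + 0. gcd = 121; 5687 mod 121 = 0. Yes.

Yes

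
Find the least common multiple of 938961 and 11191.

gcd first: 938961 = 83·11191 + 10108; 11191 = 1·10108 + 1083; 10108 = 9·1083 + 361; 1083 = 3·361 + 0 → gcd = 361
lcm = 938961·11191/gcd = 10507912551/361 = 29107791

29107791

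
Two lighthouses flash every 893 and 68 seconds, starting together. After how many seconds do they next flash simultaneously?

893 = 19 · 47; 68 = 2² · 17
max exponents: 2² · 17 · 19 · 47 = 60724

60724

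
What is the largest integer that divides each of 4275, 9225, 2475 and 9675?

225

4275 = 3² · 5² · 19; 9225 = 3² · 5² · 41; 2475 = 3² · 5² · 11; 9675 = 3² · 5² · 43
gcd takes min exponent of each prime: 3² · 5² = 225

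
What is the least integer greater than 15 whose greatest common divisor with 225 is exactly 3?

Multiples of 3 above 15: 3·6, 3·7, … . Need the cofactor coprime to 225/3 = 75.
Checking s = 6, 7, … the first with gcd(s, 75) = 1 is s = 7, giving 21.

21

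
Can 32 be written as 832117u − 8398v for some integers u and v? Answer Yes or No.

No

gcd(832117, 8398): 832117 = 99·8398 + 715; 8398 = 11·715 + 533; 715 = 1·533 + 182; 533 = 2·182 + 169; 182 = 1·169 + 13; 169 = 13·13 + 0 → 13
13 does not divide 32, so a solution does not exist.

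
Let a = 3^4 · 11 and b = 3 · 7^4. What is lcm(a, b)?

max exponent per prime: 3^4 · 7^4 · 11 = 2139291

2139291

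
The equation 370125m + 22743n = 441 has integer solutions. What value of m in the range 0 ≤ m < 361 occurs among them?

gcd(370125, 22743) = 63 (Euclid: 370125 = 16·22743 + 6237; 22743 = 3·6237 + 4032; 6237 = 1·4032 + 2205; 4032 = 1·2205 + 1827; 2205 = 1·1827 + 378; 1827 = 4·378 + 315; 378 = 1·315 + 63; 315 = 5·63 + 0), and 63 | 441.
Extended Euclid: 370125·(62) + 22743·(-1009) = 63. Scale by 7: m₀ = 434.
General solution m = m₀ + 361t; reducing mod 361 gives m = 73 (and n = -1188).

73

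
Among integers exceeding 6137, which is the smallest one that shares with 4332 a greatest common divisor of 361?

4332 = 361·12. Any m with gcd(m, 4332) = 361 is a multiple of 361, say 361s, with s coprime to 12.
Need s > 6137/361, so s ≥ 18. First s ≥ 18 with gcd(s, 12) = 1 is s = 19. Thus m = 361·19 = 6859.

6859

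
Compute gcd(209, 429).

Euclid: 429 = 2·209 + 11; 209 = 19·11 + 0. Last nonzero remainder: 11.

11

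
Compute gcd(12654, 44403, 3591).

12654 = 2 · 3² · 19 · 37; 44403 = 3 · 19² · 41; 3591 = 3³ · 7 · 19
gcd takes min exponent of each prime: 3 · 19 = 57

57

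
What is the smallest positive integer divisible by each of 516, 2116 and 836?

516 = 2² · 3 · 43; 2116 = 2² · 23²; 836 = 2² · 11 · 19
lcm takes max exponent of each prime: 2² · 3 · 11 · 19 · 23² · 43 = 57049476

57049476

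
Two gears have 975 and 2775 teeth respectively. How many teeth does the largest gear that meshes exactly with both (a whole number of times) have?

75

975 = 3 · 5² · 13
2775 = 3 · 5² · 37
Common: 3 · 5² = 75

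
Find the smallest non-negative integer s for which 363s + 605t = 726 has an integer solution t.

Euclid: 605 = 1·363 + 242; 363 = 1·242 + 121; 242 = 2·121 + 0 → gcd = 121; 726 = 121·6.
Back-substitution yields 363·(2) + 605·(-1) = 121, so one solution is s = 2·6 = 12, t = -1·6 = -6.
Solutions in s differ by 605/121 = 5; the one in [0, 5) is 12 mod 5 = 2.

2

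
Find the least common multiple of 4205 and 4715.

3965315

gcd first: 4715 = 1·4205 + 510; 4205 = 8·510 + 125; 510 = 4·125 + 10; 125 = 12·10 + 5; 10 = 2·5 + 0 → gcd = 5
lcm = 4205·4715/gcd = 19826575/5 = 3965315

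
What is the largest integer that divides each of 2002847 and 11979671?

209

Euclid: 11979671 = 5·2002847 + 1965436; 2002847 = 1·1965436 + 37411; 1965436 = 52·37411 + 20064; 37411 = 1·20064 + 17347; 20064 = 1·17347 + 2717; 17347 = 6·2717 + 1045; 2717 = 2·1045 + 627; 1045 = 1·627 + 418; 627 = 1·418 + 209; 418 = 2·209 + 0. Last nonzero remainder: 209.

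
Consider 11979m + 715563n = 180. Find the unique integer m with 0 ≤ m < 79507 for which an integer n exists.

43248

Reduce mod 715563: 11979m ≡ 180 (mod 715563). With g = gcd(11979, 715563) = 9 dividing 180, divide through: 1331m ≡ 20 (mod 79507).
Since gcd(1331, 79507) = 1, m ≡ 20·(1331)⁻¹ ≡ 43248 (mod 79507). Smallest non-negative: 43248.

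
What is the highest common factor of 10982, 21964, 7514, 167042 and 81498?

578

gcd(10982, 21964): 21964 = 2·10982 + 0 → 10982
gcd(10982, 7514): 10982 = 1·7514 + 3468; 7514 = 2·3468 + 578; 3468 = 6·578 + 0 → 578
gcd(578, 167042): 167042 = 289·578 + 0 → 578
gcd(578, 81498): 81498 = 141·578 + 0 → 578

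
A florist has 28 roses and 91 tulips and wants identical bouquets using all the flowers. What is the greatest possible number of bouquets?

Euclid: 91 = 3·28 + 7; 28 = 4·7 + 0. Last nonzero remainder: 7.

7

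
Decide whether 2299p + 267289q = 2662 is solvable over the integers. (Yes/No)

gcd(2299, 267289): 267289 = 116·2299 + 605; 2299 = 3·605 + 484; 605 = 1·484 + 121; 484 = 4·121 + 0 → 121
121 divides 2662, so a solution exists.

Yes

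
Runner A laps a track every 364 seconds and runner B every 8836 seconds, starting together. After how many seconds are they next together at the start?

gcd first: 8836 = 24·364 + 100; 364 = 3·100 + 64; 100 = 1·64 + 36; 64 = 1·36 + 28; 36 = 1·28 + 8; 28 = 3·8 + 4; 8 = 2·4 + 0 → gcd = 4
lcm = 364·8836/gcd = 3216304/4 = 804076

804076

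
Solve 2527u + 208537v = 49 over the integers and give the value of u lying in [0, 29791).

20961

Reduce mod 208537: 2527u ≡ 49 (mod 208537). With g = gcd(2527, 208537) = 7 dividing 49, divide through: 361u ≡ 7 (mod 29791).
Since gcd(361, 29791) = 1, u ≡ 7·(361)⁻¹ ≡ 20961 (mod 29791). Smallest non-negative: 20961.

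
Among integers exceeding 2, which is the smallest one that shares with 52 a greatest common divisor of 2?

Multiples of 2 above 2: 2·2, 2·3, … . Need the cofactor coprime to 52/2 = 26.
Checking s = 2, 3, … the first with gcd(s, 26) = 1 is s = 3, giving 6.

6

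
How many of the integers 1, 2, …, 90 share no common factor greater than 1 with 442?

39

442 = 2·13·17. Inclusion–exclusion on these primes:
90 − ⌊90/2⌋ − ⌊90/13⌋ − ⌊90/17⌋ + ⌊90/26⌋ + ⌊90/34⌋ + ⌊90/221⌋ − ⌊90/442⌋ = 39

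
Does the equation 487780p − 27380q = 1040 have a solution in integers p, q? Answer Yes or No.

Yes

By Bézout, 487780p − 27380q = 1040 has integer solutions iff gcd(487780, 27380) | 1040.
Euclid: 487780 = 17·27380 + 22320; 27380 = 1·22320 + 5060; 22320 = 4·5060 + 2080; 5060 = 2·2080 + 900; 2080 = 2·900 + 280; 900 = 3·280 + 60; 280 = 4·60 + 40; 60 = 1·40 + 20; 40 = 2·20 + 0. gcd = 20; 1040 mod 20 = 0. Yes.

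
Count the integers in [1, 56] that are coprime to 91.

Prime factors of 91: 7, 13. Count integers ≤ 56 divisible by none of them.
By inclusion–exclusion: 56 − ⌊56/7⌋ − ⌊56/13⌋ + ⌊56/91⌋ = 44.

44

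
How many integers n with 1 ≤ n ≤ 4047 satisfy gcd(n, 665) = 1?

2628

665 = 5·7·19. Inclusion–exclusion on these primes:
4047 − ⌊4047/5⌋ − ⌊4047/7⌋ − ⌊4047/19⌋ + ⌊4047/35⌋ + ⌊4047/95⌋ + ⌊4047/133⌋ − ⌊4047/665⌋ = 2628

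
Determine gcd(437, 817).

437 = 19 · 23
817 = 19 · 43
Common: 19 = 19

19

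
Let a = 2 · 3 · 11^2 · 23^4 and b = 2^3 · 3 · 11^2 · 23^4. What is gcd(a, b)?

203164566

min exponent per shared prime: 2 · 3 · 11^2 · 23^4 = 203164566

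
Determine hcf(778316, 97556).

Euclid: 778316 = 7·97556 + 95424; 97556 = 1·95424 + 2132; 95424 = 44·2132 + 1616; 2132 = 1·1616 + 516; 1616 = 3·516 + 68; 516 = 7·68 + 40; 68 = 1·40 + 28; 40 = 1·28 + 12; 28 = 2·12 + 4; 12 = 3·4 + 0. Last nonzero remainder: 4.

4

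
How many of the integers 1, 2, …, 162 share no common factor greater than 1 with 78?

78 = 2·3·13. Inclusion–exclusion on these primes:
162 − ⌊162/2⌋ − ⌊162/3⌋ − ⌊162/13⌋ + ⌊162/6⌋ + ⌊162/26⌋ + ⌊162/39⌋ − ⌊162/78⌋ = 50

50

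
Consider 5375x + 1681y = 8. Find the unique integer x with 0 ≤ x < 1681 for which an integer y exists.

1519

Euclid: 5375 = 3·1681 + 332; 1681 = 5·332 + 21; 332 = 15·21 + 17; 21 = 1·17 + 4; 17 = 4·4 + 1; 4 = 4·1 + 0 → gcd = 1; 8 = 1·8.
Back-substitution yields 5375·(400) + 1681·(-1279) = 1, so one solution is x = 400·8 = 3200, y = -1279·8 = -10232.
Solutions in x differ by 1681/1 = 1681; the one in [0, 1681) is 3200 mod 1681 = 1519.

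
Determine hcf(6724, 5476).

4

Euclid: 6724 = 1·5476 + 1248; 5476 = 4·1248 + 484; 1248 = 2·484 + 280; 484 = 1·280 + 204; 280 = 1·204 + 76; 204 = 2·76 + 52; 76 = 1·52 + 24; 52 = 2·24 + 4; 24 = 6·4 + 0. Last nonzero remainder: 4.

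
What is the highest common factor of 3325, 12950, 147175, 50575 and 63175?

3325 = 5² · 7 · 19; 12950 = 2 · 5² · 7 · 37; 147175 = 5² · 7 · 29²; 50575 = 5² · 7 · 17²; 63175 = 5² · 7 · 19²
gcd takes min exponent of each prime: 5² · 7 = 175

175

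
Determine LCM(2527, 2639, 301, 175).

lcm(2527, 2639) = 2527·2639/gcd = 6668753/7 = 952679
lcm(952679, 301) = 952679·301/gcd = 286756379/7 = 40965197
lcm(40965197, 175) = 40965197·175/gcd = 7168909475/7 = 1024129925

1024129925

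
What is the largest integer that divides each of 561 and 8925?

51

Euclid: 8925 = 15·561 + 510; 561 = 1·510 + 51; 510 = 10·51 + 0. Last nonzero remainder: 51.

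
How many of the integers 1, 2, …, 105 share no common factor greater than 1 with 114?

Prime factors of 114: 2, 3, 19. Count integers ≤ 105 divisible by none of them.
By inclusion–exclusion: 105 − ⌊105/2⌋ − ⌊105/3⌋ − ⌊105/19⌋ + ⌊105/6⌋ + ⌊105/38⌋ + ⌊105/57⌋ − ⌊105/114⌋ = 33.

33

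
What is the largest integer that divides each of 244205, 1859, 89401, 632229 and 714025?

169

gcd(244205, 1859): 244205 = 131·1859 + 676; 1859 = 2·676 + 507; 676 = 1·507 + 169; 507 = 3·169 + 0 → 169
gcd(169, 89401): 89401 = 529·169 + 0 → 169
gcd(169, 632229): 632229 = 3741·169 + 0 → 169
gcd(169, 714025): 714025 = 4225·169 + 0 → 169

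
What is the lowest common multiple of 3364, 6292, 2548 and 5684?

259287028

3364 = 2² · 29²; 6292 = 2² · 11² · 13; 2548 = 2² · 7² · 13; 5684 = 2² · 7² · 29
lcm takes max exponent of each prime: 2² · 7² · 11² · 13 · 29² = 259287028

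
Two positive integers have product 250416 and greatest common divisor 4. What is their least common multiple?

62604

gcd·lcm = product, so lcm = 250416/4 = 62604.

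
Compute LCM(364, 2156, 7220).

50590540

364 = 2² · 7 · 13; 2156 = 2² · 7² · 11; 7220 = 2² · 5 · 19²
lcm takes max exponent of each prime: 2² · 5 · 7² · 11 · 13 · 19² = 50590540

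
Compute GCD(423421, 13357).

423421 = 43² · 229
13357 = 19² · 37
Common: 1 = 1

1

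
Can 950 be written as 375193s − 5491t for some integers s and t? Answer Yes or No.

By Bézout, 375193s − 5491t = 950 has integer solutions iff gcd(375193, 5491) | 950.
Euclid: 375193 = 68·5491 + 1805; 5491 = 3·1805 + 76; 1805 = 23·76 + 57; 76 = 1·57 + 19; 57 = 3·19 + 0. gcd = 19; 950 mod 19 = 0. Yes.

Yes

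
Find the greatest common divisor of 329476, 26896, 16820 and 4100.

gcd(329476, 26896): 329476 = 12·26896 + 6724; 26896 = 4·6724 + 0 → 6724
gcd(6724, 16820): 16820 = 2·6724 + 3372; 6724 = 1·3372 + 3352; 3372 = 1·3352 + 20; 3352 = 167·20 + 12; 20 = 1·12 + 8; 12 = 1·8 + 4; 8 = 2·4 + 0 → 4
gcd(4, 4100): 4100 = 1025·4 + 0 → 4

4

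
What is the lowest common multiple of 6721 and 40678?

24854258

6721 = 11 · 13 · 47; 40678 = 2 · 11 · 43²
max exponents: 2 · 11 · 13 · 43² · 47 = 24854258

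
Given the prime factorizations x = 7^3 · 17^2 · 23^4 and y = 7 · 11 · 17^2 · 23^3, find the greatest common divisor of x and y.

24613841

min exponent per shared prime: 7 · 17^2 · 23^3 = 24613841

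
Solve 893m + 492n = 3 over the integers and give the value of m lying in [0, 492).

Euclid: 893 = 1·492 + 401; 492 = 1·401 + 91; 401 = 4·91 + 37; 91 = 2·37 + 17; 37 = 2·17 + 3; 17 = 5·3 + 2; 3 = 1·2 + 1; 2 = 2·1 + 0 → gcd = 1; 3 = 1·3.
Back-substitution yields 893·(173) + 492·(-314) = 1, so one solution is m = 173·3 = 519, n = -314·3 = -942.
Solutions in m differ by 492/1 = 492; the one in [0, 492) is 519 mod 492 = 27.

27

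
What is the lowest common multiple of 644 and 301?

27692

gcd first: 644 = 2·301 + 42; 301 = 7·42 + 7; 42 = 6·7 + 0 → gcd = 7
lcm = 644·301/gcd = 193844/7 = 27692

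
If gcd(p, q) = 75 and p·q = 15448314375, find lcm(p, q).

205977525

For any two positive integers, gcd × lcm equals their product. Hence lcm = 15448314375 / 75 = 205977525.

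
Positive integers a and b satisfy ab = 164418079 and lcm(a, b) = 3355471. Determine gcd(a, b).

gcd·lcm = product, so gcd = 164418079/3355471 = 49.

49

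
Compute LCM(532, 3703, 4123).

8724268

lcm(532, 3703) = 532·3703/gcd = 1969996/7 = 281428
lcm(281428, 4123) = 281428·4123/gcd = 1160327644/133 = 8724268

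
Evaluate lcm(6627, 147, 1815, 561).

6627 = 3 · 47²; 147 = 3 · 7²; 1815 = 3 · 5 · 11²; 561 = 3 · 11 · 17
lcm takes max exponent of each prime: 3 · 5 · 7² · 11² · 17 · 47² = 3339776055

3339776055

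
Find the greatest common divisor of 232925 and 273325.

Euclid: 273325 = 1·232925 + 40400; 232925 = 5·40400 + 30925; 40400 = 1·30925 + 9475; 30925 = 3·9475 + 2500; 9475 = 3·2500 + 1975; 2500 = 1·1975 + 525; 1975 = 3·525 + 400; 525 = 1·400 + 125; 400 = 3·125 + 25; 125 = 5·25 + 0. Last nonzero remainder: 25.

25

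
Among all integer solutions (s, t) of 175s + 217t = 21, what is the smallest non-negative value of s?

Euclid: 217 = 1·175 + 42; 175 = 4·42 + 7; 42 = 6·7 + 0 → gcd = 7; 21 = 7·3.
Back-substitution yields 175·(5) + 217·(-4) = 7, so one solution is s = 5·3 = 15, t = -4·3 = -12.
Solutions in s differ by 217/7 = 31; the one in [0, 31) is 15 mod 31 = 15.

15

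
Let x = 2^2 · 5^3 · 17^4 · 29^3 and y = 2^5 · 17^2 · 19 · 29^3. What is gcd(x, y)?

28193684

min exponent per shared prime: 2^2 · 17^2 · 29^3 = 28193684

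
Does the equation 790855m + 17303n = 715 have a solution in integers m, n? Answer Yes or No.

By Bézout, 790855m + 17303n = 715 has integer solutions iff gcd(790855, 17303) | 715.
Euclid: 790855 = 45·17303 + 12220; 17303 = 1·12220 + 5083; 12220 = 2·5083 + 2054; 5083 = 2·2054 + 975; 2054 = 2·975 + 104; 975 = 9·104 + 39; 104 = 2·39 + 26; 39 = 1·26 + 13; 26 = 2·13 + 0. gcd = 13; 715 mod 13 = 0. Yes.

Yes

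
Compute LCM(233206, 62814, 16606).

lcm(233206, 62814) = 233206·62814/gcd = 14648601684/722 = 20288922
lcm(20288922, 16606) = 20288922·16606/gcd = 336917838732/722 = 466645206

466645206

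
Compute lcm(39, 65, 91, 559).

58695

lcm(39, 65) = 39·65/gcd = 2535/13 = 195
lcm(195, 91) = 195·91/gcd = 17745/13 = 1365
lcm(1365, 559) = 1365·559/gcd = 763035/13 = 58695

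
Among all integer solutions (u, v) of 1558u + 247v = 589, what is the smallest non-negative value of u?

Reduce mod 247: 1558u ≡ 589 (mod 247). With g = gcd(1558, 247) = 19 dividing 589, divide through: 82u ≡ 31 (mod 13).
Since gcd(82, 13) = 1, u ≡ 31·(82)⁻¹ ≡ 11 (mod 13). Smallest non-negative: 11.

11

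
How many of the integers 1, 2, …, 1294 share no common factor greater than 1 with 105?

592

105 = 3·5·7. Inclusion–exclusion on these primes:
1294 − ⌊1294/3⌋ − ⌊1294/5⌋ − ⌊1294/7⌋ + ⌊1294/15⌋ + ⌊1294/21⌋ + ⌊1294/35⌋ − ⌊1294/105⌋ = 592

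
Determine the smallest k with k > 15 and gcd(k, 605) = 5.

Multiples of 5 above 15: 5·4, 5·5, … . Need the cofactor coprime to 605/5 = 121.
Checking s = 4, 5, … the first with gcd(s, 121) = 1 is s = 4, giving 20.

20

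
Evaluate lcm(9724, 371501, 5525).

lcm(9724, 371501) = 9724·371501/gcd = 3612475724/221 = 16346044
lcm(16346044, 5525) = 16346044·5525/gcd = 90311893100/221 = 408651100

408651100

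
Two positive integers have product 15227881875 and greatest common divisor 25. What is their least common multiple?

609115275

For any two positive integers, gcd × lcm equals their product. Hence lcm = 15227881875 / 25 = 609115275.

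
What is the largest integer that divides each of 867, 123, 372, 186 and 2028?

3

gcd(867, 123): 867 = 7·123 + 6; 123 = 20·6 + 3; 6 = 2·3 + 0 → 3
gcd(3, 372): 372 = 124·3 + 0 → 3
gcd(3, 186): 186 = 62·3 + 0 → 3
gcd(3, 2028): 2028 = 676·3 + 0 → 3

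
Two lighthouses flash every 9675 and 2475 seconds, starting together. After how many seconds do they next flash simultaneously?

106425

gcd first: 9675 = 3·2475 + 2250; 2475 = 1·2250 + 225; 2250 = 10·225 + 0 → gcd = 225
lcm = 9675·2475/gcd = 23945625/225 = 106425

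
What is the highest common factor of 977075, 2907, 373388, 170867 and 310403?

323

977075 = 5² · 11² · 17 · 19; 2907 = 3² · 17 · 19; 373388 = 2² · 17³ · 19; 170867 = 17 · 19 · 23²; 310403 = 17 · 19 · 31²
gcd takes min exponent of each prime: 17 · 19 = 323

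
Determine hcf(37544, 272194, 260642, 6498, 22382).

722

37544 = 2³ · 13 · 19²; 272194 = 2 · 13 · 19² · 29; 260642 = 2 · 19⁴; 6498 = 2 · 3² · 19²; 22382 = 2 · 19² · 31
gcd takes min exponent of each prime: 2 · 19² = 722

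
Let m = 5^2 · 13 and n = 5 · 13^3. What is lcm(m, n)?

54925

max exponent per prime: 5^2 · 13^3 = 54925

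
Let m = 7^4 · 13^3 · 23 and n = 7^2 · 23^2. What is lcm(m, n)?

2790473413

max exponent per prime: 7^4 · 13^3 · 23^2 = 2790473413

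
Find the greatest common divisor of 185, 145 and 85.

185 = 5 · 37; 145 = 5 · 29; 85 = 5 · 17
gcd takes min exponent of each prime: 5 = 5

5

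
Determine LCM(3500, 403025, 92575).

lcm(3500, 403025) = 3500·403025/gcd = 1410587500/175 = 8060500
lcm(8060500, 92575) = 8060500·92575/gcd = 746200787500/175 = 4264004500

4264004500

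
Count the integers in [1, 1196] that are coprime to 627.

688

627 = 3·11·19. Inclusion–exclusion on these primes:
1196 − ⌊1196/3⌋ − ⌊1196/11⌋ − ⌊1196/19⌋ + ⌊1196/33⌋ + ⌊1196/57⌋ + ⌊1196/209⌋ − ⌊1196/627⌋ = 688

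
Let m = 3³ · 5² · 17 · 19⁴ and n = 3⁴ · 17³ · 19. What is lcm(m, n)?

max exponent per prime: 3⁴ · 5² · 17³ · 19⁴ = 1296540822825

1296540822825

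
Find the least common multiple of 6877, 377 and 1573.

24131393

lcm(6877, 377) = 6877·377/gcd = 2592629/13 = 199433
lcm(199433, 1573) = 199433·1573/gcd = 313708109/13 = 24131393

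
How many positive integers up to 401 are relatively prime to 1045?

276

Prime factors of 1045: 5, 11, 19. Count integers ≤ 401 divisible by none of them.
By inclusion–exclusion: 401 − ⌊401/5⌋ − ⌊401/11⌋ − ⌊401/19⌋ + ⌊401/55⌋ + ⌊401/95⌋ + ⌊401/209⌋ − ⌊401/1045⌋ = 276.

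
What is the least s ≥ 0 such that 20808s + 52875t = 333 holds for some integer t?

3926

gcd(20808, 52875) = 9 (Euclid: 52875 = 2·20808 + 11259; 20808 = 1·11259 + 9549; 11259 = 1·9549 + 1710; 9549 = 5·1710 + 999; 1710 = 1·999 + 711; 999 = 1·711 + 288; 711 = 2·288 + 135; 288 = 2·135 + 18; 135 = 7·18 + 9; 18 = 2·9 + 0), and 9 | 333.
Extended Euclid: 20808·(-2752) + 52875·(1083) = 9. Scale by 37: s₀ = -101824.
General solution s = s₀ + 5875k; reducing mod 5875 gives s = 3926 (and t = -1545).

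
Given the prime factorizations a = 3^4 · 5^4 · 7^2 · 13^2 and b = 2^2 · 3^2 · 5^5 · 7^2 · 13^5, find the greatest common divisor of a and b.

46580625

min exponent per shared prime: 3^2 · 5^4 · 7^2 · 13^2 = 46580625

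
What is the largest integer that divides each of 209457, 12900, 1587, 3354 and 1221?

3

209457 = 3² · 17 · 37²; 12900 = 2² · 3 · 5² · 43; 1587 = 3 · 23²; 3354 = 2 · 3 · 13 · 43; 1221 = 3 · 11 · 37
gcd takes min exponent of each prime: 3 = 3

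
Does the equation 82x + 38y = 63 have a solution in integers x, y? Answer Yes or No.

gcd(82, 38): 82 = 2·38 + 6; 38 = 6·6 + 2; 6 = 3·2 + 0 → 2
2 does not divide 63, so a solution does not exist.

No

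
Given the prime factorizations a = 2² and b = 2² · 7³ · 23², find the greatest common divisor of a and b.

min exponent per shared prime: 2² = 4

4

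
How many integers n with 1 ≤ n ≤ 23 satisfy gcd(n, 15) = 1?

13

Prime factors of 15: 3, 5. Count integers ≤ 23 divisible by none of them.
By inclusion–exclusion: 23 − ⌊23/3⌋ − ⌊23/5⌋ + ⌊23/15⌋ = 13.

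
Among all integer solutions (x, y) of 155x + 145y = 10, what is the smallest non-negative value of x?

Reduce mod 145: 155x ≡ 10 (mod 145). With g = gcd(155, 145) = 5 dividing 10, divide through: 31x ≡ 2 (mod 29).
Since gcd(31, 29) = 1, x ≡ 2·(31)⁻¹ ≡ 1 (mod 29). Smallest non-negative: 1.

1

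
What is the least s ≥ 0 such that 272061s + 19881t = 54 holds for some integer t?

gcd(272061, 19881) = 9 (Euclid: 272061 = 13·19881 + 13608; 19881 = 1·13608 + 6273; 13608 = 2·6273 + 1062; 6273 = 5·1062 + 963; 1062 = 1·963 + 99; 963 = 9·99 + 72; 99 = 1·72 + 27; 72 = 2·27 + 18; 27 = 1·18 + 9; 18 = 2·9 + 0), and 9 | 54.
Extended Euclid: 272061·(805) + 19881·(-11016) = 9. Scale by 6: s₀ = 4830.
General solution s = s₀ + 2209k; reducing mod 2209 gives s = 412 (and t = -5638).

412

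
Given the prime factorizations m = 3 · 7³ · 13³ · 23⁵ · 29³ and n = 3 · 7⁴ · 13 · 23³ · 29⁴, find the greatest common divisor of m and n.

min exponent per shared prime: 3 · 7³ · 13 · 23³ · 29³ = 3969503862051

3969503862051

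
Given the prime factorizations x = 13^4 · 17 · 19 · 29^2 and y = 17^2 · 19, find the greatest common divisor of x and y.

min exponent per shared prime: 17 · 19 = 323

323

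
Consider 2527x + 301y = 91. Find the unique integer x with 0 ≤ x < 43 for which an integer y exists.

21

Euclid: 2527 = 8·301 + 119; 301 = 2·119 + 63; 119 = 1·63 + 56; 63 = 1·56 + 7; 56 = 8·7 + 0 → gcd = 7; 91 = 7·13.
Back-substitution yields 2527·(-5) + 301·(42) = 7, so one solution is x = -5·13 = -65, y = 42·13 = 546.
Solutions in x differ by 301/7 = 43; the one in [0, 43) is -65 mod 43 = 21.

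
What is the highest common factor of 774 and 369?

Euclid: 774 = 2·369 + 36; 369 = 10·36 + 9; 36 = 4·9 + 0. Last nonzero remainder: 9.

9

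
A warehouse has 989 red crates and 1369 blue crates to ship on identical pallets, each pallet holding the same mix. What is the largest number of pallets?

1

Euclid: 1369 = 1·989 + 380; 989 = 2·380 + 229; 380 = 1·229 + 151; 229 = 1·151 + 78; 151 = 1·78 + 73; 78 = 1·73 + 5; 73 = 14·5 + 3; 5 = 1·3 + 2; 3 = 1·2 + 1; 2 = 2·1 + 0. Last nonzero remainder: 1.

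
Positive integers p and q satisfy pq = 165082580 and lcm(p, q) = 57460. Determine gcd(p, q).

gcd·lcm = product, so gcd = 165082580/57460 = 2873.

2873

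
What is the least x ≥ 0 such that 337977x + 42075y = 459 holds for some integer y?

92

Reduce mod 42075: 337977x ≡ 459 (mod 42075). With g = gcd(337977, 42075) = 153 dividing 459, divide through: 2209x ≡ 3 (mod 275).
Since gcd(2209, 275) = 1, x ≡ 3·(2209)⁻¹ ≡ 92 (mod 275). Smallest non-negative: 92.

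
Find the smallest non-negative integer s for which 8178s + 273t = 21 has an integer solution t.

Euclid: 8178 = 29·273 + 261; 273 = 1·261 + 12; 261 = 21·12 + 9; 12 = 1·9 + 3; 9 = 3·3 + 0 → gcd = 3; 21 = 3·7.
Back-substitution yields 8178·(-23) + 273·(689) = 3, so one solution is s = -23·7 = -161, t = 689·7 = 4823.
Solutions in s differ by 273/3 = 91; the one in [0, 91) is -161 mod 91 = 21.

21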